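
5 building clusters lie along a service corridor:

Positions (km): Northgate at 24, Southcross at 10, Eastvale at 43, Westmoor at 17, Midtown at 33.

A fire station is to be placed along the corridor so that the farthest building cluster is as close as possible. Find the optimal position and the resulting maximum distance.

The 1-center on a line is the midpoint of the two extreme points: leftmost at 10, rightmost at 43.
Optimal location = (10 + 43)/2 = 26.5; maximum distance = (43 − 10)/2 = 16.5.

location 26.5, max distance 16.5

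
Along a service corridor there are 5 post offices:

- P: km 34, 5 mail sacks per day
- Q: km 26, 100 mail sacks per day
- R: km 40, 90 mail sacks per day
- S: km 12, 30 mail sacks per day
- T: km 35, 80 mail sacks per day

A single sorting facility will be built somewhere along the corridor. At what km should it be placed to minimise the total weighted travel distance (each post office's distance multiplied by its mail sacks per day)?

x = 35

For a sum of weighted absolute distances on a line, the optimum is the weighted median (not the mean). Total weight W = 305; half-weight = 152.5.
Sort by position and accumulate weight:
  km 12 (S, w=30) → cum 30
  km 26 (Q, w=100) → cum 130
  km 34 (P, w=5) → cum 135
  km 35 (T, w=80) → cum 215  ≥ 152.5 → median here
  km 40 (R, w=90) → cum 305
Optimal location: km 35.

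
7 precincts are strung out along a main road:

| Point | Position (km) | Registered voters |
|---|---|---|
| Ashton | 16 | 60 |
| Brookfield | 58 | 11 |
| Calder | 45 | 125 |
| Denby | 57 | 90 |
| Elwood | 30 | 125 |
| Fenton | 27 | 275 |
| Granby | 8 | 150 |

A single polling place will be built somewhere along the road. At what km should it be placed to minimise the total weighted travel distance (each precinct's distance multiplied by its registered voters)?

x = 27

For a sum of weighted absolute distances on a line, the optimum is the weighted median (not the mean). Total weight W = 836; half-weight = 418.
Sort by position and accumulate weight:
  km 8 (Granby, w=150) → cum 150
  km 16 (Ashton, w=60) → cum 210
  km 27 (Fenton, w=275) → cum 485  ≥ 418 → median here
  km 30 (Elwood, w=125) → cum 610
  km 45 (Calder, w=125) → cum 735
  km 57 (Denby, w=90) → cum 825
  km 58 (Brookfield, w=11) → cum 836
Optimal location: km 27.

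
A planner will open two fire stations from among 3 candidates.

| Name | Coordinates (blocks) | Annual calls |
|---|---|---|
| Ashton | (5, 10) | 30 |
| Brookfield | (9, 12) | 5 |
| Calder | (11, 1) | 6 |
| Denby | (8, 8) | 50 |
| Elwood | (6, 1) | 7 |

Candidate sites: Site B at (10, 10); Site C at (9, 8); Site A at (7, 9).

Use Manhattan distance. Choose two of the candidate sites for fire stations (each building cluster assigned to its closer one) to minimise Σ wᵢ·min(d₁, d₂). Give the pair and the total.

Evaluate every pair (each demand assigned to the nearer of the two):
  {Site C, Site A}: total = 277
  {Site B, Site A}: total = 328
  {Site B, Site C}: total = 339
Best pair: {Site C, Site A} with total 277.

{Site C, Site A}, total 277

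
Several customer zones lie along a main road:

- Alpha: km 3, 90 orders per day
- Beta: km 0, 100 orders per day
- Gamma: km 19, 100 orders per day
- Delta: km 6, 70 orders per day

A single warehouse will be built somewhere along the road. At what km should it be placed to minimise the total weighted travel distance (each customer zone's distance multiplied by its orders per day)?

x = 3

For a sum of weighted absolute distances on a line, the optimum is the weighted median (not the mean). Total weight W = 360; half-weight = 180.
Sort by position and accumulate weight:
  km 0 (Beta, w=100) → cum 100
  km 3 (Alpha, w=90) → cum 190  ≥ 180 → median here
  km 6 (Delta, w=70) → cum 260
  km 19 (Gamma, w=100) → cum 360
Optimal location: km 3.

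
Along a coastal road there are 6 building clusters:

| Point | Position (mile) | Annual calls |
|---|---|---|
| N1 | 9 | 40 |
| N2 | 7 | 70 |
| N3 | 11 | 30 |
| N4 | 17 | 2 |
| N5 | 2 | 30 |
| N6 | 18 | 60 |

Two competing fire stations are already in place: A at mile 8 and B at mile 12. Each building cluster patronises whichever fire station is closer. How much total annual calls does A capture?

140

The indifferent point is the midpoint (8+12)/2 = 10; building clusters left of it (closer to A at 8) go to A, those right go to B.
  N5 at 2 (w=30) → A
  N2 at 7 (w=70) → A
  N1 at 9 (w=40) → A
  N3 at 11 (w=30) → B
  N4 at 17 (w=2) → B
  N6 at 18 (w=60) → B
A captures 140; B captures 92.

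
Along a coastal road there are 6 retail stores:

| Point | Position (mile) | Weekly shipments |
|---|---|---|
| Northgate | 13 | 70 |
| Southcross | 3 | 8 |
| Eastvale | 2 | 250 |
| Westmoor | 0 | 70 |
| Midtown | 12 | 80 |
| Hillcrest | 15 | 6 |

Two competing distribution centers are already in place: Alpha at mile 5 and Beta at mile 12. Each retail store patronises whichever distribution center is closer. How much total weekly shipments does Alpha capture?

328

The indifferent point is the midpoint (5+12)/2 = 8.5; retail stores left of it (closer to Alpha at 5) go to Alpha, those right go to Beta.
  Westmoor at 0 (w=70) → Alpha
  Eastvale at 2 (w=250) → Alpha
  Southcross at 3 (w=8) → Alpha
  Midtown at 12 (w=80) → Beta
  Northgate at 13 (w=70) → Beta
  Hillcrest at 15 (w=6) → Beta
Alpha captures 328; Beta captures 156.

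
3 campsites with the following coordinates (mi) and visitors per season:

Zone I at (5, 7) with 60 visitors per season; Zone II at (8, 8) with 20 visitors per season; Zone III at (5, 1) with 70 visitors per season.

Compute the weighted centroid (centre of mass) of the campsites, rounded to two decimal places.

The minimiser of Σwᵢ‖p−pᵢ‖² is the weighted centroid p* = (Σwᵢpᵢ)/(Σwᵢ).
Σwᵢ = 150.
Σwᵢxᵢ = 60·5 + 20·8 + 70·5 = 810.
Σwᵢyᵢ = 60·7 + 20·8 + 70·1 = 650.
x* = 810/150 = 5.40, y* = 650/150 = 4.33.

(5.40, 4.33)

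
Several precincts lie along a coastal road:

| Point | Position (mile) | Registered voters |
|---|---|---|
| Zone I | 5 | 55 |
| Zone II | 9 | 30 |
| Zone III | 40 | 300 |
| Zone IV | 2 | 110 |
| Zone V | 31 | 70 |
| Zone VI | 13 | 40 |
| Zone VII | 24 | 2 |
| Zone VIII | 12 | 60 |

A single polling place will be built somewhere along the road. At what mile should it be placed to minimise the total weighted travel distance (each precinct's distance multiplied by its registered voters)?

For a sum of weighted absolute distances on a line, the optimum is the weighted median (not the mean). Total weight W = 667; half-weight = 333.5.
Sort by position and accumulate weight:
  mile 2 (Zone IV, w=110) → cum 110
  mile 5 (Zone I, w=55) → cum 165
  mile 9 (Zone II, w=30) → cum 195
  mile 12 (Zone VIII, w=60) → cum 255
  mile 13 (Zone VI, w=40) → cum 295
  mile 24 (Zone VII, w=2) → cum 297
  mile 31 (Zone V, w=70) → cum 367  ≥ 333.5 → median here
  mile 40 (Zone III, w=300) → cum 667
Optimal location: mile 31.

x = 31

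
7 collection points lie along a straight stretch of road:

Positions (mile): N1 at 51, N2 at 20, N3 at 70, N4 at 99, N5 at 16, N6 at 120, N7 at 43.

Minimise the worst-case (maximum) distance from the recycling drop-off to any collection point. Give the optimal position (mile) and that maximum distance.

The 1-center on a line is the midpoint of the two extreme points: leftmost at 16, rightmost at 120.
Optimal location = (16 + 120)/2 = 68; maximum distance = (120 − 16)/2 = 52.

location 68, max distance 52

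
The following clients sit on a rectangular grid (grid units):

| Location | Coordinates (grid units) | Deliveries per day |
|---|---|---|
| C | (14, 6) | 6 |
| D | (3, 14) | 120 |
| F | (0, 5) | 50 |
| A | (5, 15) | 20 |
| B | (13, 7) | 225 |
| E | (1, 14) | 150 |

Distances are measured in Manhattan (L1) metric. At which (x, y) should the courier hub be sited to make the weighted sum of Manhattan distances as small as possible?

(3, 14)

Manhattan distance separates: Σwᵢ(|x−xᵢ|+|y−yᵢ|) = Σwᵢ|x−xᵢ| + Σwᵢ|y−yᵢ|, so x and y are optimised independently as 1-D weighted medians.
Total weight W = 571; half = 285.5.
x-coordinate, sorted with cumulative weight:
  x=0 (F, w=50) cum 50
  x=1 (E, w=150) cum 200
  x=3 (D, w=120) cum 320  ← median
  x=5 (A, w=20) cum 340
  x=13 (B, w=225) cum 565
  x=14 (C, w=6) cum 571
⇒ x* = 3
y-coordinate, sorted with cumulative weight:
  y=5 (F, w=50) cum 50
  y=6 (C, w=6) cum 56
  y=7 (B, w=225) cum 281
  y=14 (D, w=120) cum 401  ← median
  y=14 (E, w=150) cum 551
  y=15 (A, w=20) cum 571
⇒ y* = 14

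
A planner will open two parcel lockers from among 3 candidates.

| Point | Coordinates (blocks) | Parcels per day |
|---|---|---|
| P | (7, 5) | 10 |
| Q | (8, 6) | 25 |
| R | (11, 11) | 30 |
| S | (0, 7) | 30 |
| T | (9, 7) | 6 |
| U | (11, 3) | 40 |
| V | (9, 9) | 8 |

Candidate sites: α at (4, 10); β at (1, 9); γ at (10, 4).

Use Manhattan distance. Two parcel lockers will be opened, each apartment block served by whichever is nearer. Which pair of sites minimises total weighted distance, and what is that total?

Evaluate every pair (each demand assigned to the nearer of the two):
  {β, γ}: total = 622
  {α, γ}: total = 742
  {α, β}: total = 1266
Best pair: {β, γ} with total 622.

{β, γ}, total 622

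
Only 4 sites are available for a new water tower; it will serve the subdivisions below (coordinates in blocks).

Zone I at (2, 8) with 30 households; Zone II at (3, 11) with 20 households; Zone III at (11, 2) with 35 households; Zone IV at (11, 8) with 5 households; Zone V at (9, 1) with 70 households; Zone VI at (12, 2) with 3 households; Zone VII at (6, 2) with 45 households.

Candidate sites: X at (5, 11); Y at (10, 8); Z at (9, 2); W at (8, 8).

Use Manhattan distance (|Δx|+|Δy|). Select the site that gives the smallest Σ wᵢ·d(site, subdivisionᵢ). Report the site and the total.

Total weighted distance at each candidate:
  X (5, 11): total = 2268
  Y (10, 8): total = 1724
  Z (9, 2): total = 1014
  W (8, 8): total = 1620
Minimum is at Z with total 1014 blocks.

Z, total 1014 blocks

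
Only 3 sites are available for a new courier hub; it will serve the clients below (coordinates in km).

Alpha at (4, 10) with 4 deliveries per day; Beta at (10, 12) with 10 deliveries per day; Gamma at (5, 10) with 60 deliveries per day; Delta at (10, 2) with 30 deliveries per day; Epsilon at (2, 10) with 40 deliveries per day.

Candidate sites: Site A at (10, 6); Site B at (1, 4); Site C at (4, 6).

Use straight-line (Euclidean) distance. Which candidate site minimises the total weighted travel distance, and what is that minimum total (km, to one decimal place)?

Site C, total 743.5 km

Total weighted distance at each candidate:
  Site A (10, 6): total = 950.8
  Site B (1, 4): total = 1099.8
  Site C (4, 6): total = 743.5
Minimum is at Site C with total 743.5 km.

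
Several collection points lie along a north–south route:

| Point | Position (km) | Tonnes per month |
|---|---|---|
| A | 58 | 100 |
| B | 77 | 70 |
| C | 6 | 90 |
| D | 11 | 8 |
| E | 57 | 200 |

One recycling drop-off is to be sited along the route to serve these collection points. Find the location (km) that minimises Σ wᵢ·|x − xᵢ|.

x = 57

For a sum of weighted absolute distances on a line, the optimum is the weighted median (not the mean). Total weight W = 468; half-weight = 234.
Sort by position and accumulate weight:
  km 6 (C, w=90) → cum 90
  km 11 (D, w=8) → cum 98
  km 57 (E, w=200) → cum 298  ≥ 234 → median here
  km 58 (A, w=100) → cum 398
  km 77 (B, w=70) → cum 468
Optimal location: km 57.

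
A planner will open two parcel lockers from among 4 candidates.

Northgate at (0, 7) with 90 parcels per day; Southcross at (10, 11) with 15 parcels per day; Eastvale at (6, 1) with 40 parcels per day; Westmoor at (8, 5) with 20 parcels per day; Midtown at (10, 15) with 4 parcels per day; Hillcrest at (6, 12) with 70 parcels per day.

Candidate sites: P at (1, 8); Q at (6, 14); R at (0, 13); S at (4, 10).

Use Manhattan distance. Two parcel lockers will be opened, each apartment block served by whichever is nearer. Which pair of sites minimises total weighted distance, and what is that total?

{P, Q}, total 1125

Evaluate every pair (each demand assigned to the nearer of the two):
  {P, Q}: total = 1125
  {P, S}: total = 1229
  {Q, S}: total = 1515
  {Q, R}: total = 1545
  {P, R}: total = 1578
  {R, S}: total = 1589
Best pair: {P, Q} with total 1125.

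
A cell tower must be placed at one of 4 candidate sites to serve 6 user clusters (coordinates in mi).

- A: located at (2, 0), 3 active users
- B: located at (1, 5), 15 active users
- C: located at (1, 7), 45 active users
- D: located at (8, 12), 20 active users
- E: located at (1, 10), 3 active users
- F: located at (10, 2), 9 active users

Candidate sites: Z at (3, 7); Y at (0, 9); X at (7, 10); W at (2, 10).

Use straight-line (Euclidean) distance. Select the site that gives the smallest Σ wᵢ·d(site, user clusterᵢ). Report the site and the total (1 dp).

Z, total 383.3 mi

Total weighted distance at each candidate:
  Z (3, 7): total = 383.3
  Y (0, 9): total = 475.1
  X (7, 10): total = 592.2
  W (2, 10): total = 480.1
Minimum is at Z with total 383.3 mi.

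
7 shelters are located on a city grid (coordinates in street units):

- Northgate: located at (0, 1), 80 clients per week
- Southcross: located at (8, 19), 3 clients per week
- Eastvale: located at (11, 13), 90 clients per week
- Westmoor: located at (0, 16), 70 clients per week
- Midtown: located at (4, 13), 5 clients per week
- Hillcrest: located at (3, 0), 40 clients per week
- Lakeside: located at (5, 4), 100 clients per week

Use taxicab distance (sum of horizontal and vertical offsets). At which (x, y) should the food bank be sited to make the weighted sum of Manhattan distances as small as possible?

(4, 4)

Manhattan distance separates: Σwᵢ(|x−xᵢ|+|y−yᵢ|) = Σwᵢ|x−xᵢ| + Σwᵢ|y−yᵢ|, so x and y are optimised independently as 1-D weighted medians.
Total weight W = 388; half = 194.
x-coordinate, sorted with cumulative weight:
  x=0 (Northgate, w=80) cum 80
  x=0 (Westmoor, w=70) cum 150
  x=3 (Hillcrest, w=40) cum 190
  x=4 (Midtown, w=5) cum 195  ← median
  x=5 (Lakeside, w=100) cum 295
  x=8 (Southcross, w=3) cum 298
  x=11 (Eastvale, w=90) cum 388
⇒ x* = 4
y-coordinate, sorted with cumulative weight:
  y=0 (Hillcrest, w=40) cum 40
  y=1 (Northgate, w=80) cum 120
  y=4 (Lakeside, w=100) cum 220  ← median
  y=13 (Eastvale, w=90) cum 310
  y=13 (Midtown, w=5) cum 315
  y=16 (Westmoor, w=70) cum 385
  y=19 (Southcross, w=3) cum 388
⇒ y* = 4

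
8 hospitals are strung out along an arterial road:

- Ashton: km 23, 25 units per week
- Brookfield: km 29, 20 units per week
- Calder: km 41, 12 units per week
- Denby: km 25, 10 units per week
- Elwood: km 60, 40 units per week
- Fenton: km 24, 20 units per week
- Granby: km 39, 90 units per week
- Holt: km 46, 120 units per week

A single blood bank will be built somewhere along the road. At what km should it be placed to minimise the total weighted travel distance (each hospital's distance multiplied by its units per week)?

x = 41

For a sum of weighted absolute distances on a line, the optimum is the weighted median (not the mean). Total weight W = 337; half-weight = 168.5.
Sort by position and accumulate weight:
  km 23 (Ashton, w=25) → cum 25
  km 24 (Fenton, w=20) → cum 45
  km 25 (Denby, w=10) → cum 55
  km 29 (Brookfield, w=20) → cum 75
  km 39 (Granby, w=90) → cum 165
  km 41 (Calder, w=12) → cum 177  ≥ 168.5 → median here
  km 46 (Holt, w=120) → cum 297
  km 60 (Elwood, w=40) → cum 337
Optimal location: km 41.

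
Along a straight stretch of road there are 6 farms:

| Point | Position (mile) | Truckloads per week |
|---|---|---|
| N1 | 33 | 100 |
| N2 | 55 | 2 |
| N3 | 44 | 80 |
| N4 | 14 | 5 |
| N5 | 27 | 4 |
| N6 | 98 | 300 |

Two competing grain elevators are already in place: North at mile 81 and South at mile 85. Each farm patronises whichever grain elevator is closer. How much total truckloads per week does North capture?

191

The indifferent point is the midpoint (81+85)/2 = 83; farms left of it (closer to North at 81) go to North, those right go to South.
  N4 at 14 (w=5) → North
  N5 at 27 (w=4) → North
  N1 at 33 (w=100) → North
  N3 at 44 (w=80) → North
  N2 at 55 (w=2) → North
  N6 at 98 (w=300) → South
North captures 191; South captures 300.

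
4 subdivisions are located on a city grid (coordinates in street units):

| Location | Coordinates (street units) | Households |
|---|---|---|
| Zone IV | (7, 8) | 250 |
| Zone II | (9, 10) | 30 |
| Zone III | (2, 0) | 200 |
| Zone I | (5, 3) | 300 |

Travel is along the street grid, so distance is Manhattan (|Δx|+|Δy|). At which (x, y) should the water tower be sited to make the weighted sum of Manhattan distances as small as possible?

Manhattan distance separates: Σwᵢ(|x−xᵢ|+|y−yᵢ|) = Σwᵢ|x−xᵢ| + Σwᵢ|y−yᵢ|, so x and y are optimised independently as 1-D weighted medians.
Total weight W = 780; half = 390.
x-coordinate, sorted with cumulative weight:
  x=2 (Zone III, w=200) cum 200
  x=5 (Zone I, w=300) cum 500  ← median
  x=7 (Zone IV, w=250) cum 750
  x=9 (Zone II, w=30) cum 780
⇒ x* = 5
y-coordinate, sorted with cumulative weight:
  y=0 (Zone III, w=200) cum 200
  y=3 (Zone I, w=300) cum 500  ← median
  y=8 (Zone IV, w=250) cum 750
  y=10 (Zone II, w=30) cum 780
⇒ y* = 3

(5, 3)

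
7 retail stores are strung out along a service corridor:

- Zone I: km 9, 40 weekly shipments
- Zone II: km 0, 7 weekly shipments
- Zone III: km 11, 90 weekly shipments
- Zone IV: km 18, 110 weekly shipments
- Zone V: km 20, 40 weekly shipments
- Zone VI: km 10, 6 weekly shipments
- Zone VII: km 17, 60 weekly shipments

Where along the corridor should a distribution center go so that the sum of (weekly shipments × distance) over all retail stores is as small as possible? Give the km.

For a sum of weighted absolute distances on a line, the optimum is the weighted median (not the mean). Total weight W = 353; half-weight = 176.5.
Sort by position and accumulate weight:
  km 0 (Zone II, w=7) → cum 7
  km 9 (Zone I, w=40) → cum 47
  km 10 (Zone VI, w=6) → cum 53
  km 11 (Zone III, w=90) → cum 143
  km 17 (Zone VII, w=60) → cum 203  ≥ 176.5 → median here
  km 18 (Zone IV, w=110) → cum 313
  km 20 (Zone V, w=40) → cum 353
Optimal location: km 17.

x = 17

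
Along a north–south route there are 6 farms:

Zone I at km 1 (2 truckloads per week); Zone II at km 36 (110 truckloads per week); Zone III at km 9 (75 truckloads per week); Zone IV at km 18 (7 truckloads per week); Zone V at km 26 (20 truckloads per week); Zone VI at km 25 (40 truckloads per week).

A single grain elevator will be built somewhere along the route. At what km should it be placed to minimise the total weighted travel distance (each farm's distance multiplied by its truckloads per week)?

x = 26

For a sum of weighted absolute distances on a line, the optimum is the weighted median (not the mean). Total weight W = 254; half-weight = 127.
Sort by position and accumulate weight:
  km 1 (Zone I, w=2) → cum 2
  km 9 (Zone III, w=75) → cum 77
  km 18 (Zone IV, w=7) → cum 84
  km 25 (Zone VI, w=40) → cum 124
  km 26 (Zone V, w=20) → cum 144  ≥ 127 → median here
  km 36 (Zone II, w=110) → cum 254
Optimal location: km 26.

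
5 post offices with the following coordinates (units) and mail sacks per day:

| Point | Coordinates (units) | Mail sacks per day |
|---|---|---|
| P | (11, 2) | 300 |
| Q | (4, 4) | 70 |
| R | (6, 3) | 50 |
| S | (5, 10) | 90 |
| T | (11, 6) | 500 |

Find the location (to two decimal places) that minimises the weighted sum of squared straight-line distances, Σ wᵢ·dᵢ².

The minimiser of Σwᵢ‖p−pᵢ‖² is the weighted centroid p* = (Σwᵢpᵢ)/(Σwᵢ).
Σwᵢ = 1010.
Σwᵢxᵢ = 300·11 + 70·4 + 50·6 + 90·5 + 500·11 = 9830.
Σwᵢyᵢ = 300·2 + 70·4 + 50·3 + 90·10 + 500·6 = 4930.
x* = 9830/1010 = 9.73, y* = 4930/1010 = 4.88.

(9.73, 4.88)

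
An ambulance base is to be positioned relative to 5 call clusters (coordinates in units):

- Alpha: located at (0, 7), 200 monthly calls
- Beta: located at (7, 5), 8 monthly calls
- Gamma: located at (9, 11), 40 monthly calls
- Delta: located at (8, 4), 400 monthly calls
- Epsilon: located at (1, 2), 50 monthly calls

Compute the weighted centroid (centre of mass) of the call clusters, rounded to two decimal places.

(5.25, 5.13)

The minimiser of Σwᵢ‖p−pᵢ‖² is the weighted centroid p* = (Σwᵢpᵢ)/(Σwᵢ).
Σwᵢ = 698.
Σwᵢxᵢ = 200·0 + 8·7 + 40·9 + 400·8 + 50·1 = 3666.
Σwᵢyᵢ = 200·7 + 8·5 + 40·11 + 400·4 + 50·2 = 3580.
x* = 3666/698 = 5.25, y* = 3580/698 = 5.13.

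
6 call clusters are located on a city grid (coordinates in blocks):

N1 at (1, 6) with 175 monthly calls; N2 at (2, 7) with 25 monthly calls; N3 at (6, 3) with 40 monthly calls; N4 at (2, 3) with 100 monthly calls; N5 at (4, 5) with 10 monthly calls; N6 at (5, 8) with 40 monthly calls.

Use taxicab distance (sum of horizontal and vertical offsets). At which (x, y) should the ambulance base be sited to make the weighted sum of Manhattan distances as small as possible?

Manhattan distance separates: Σwᵢ(|x−xᵢ|+|y−yᵢ|) = Σwᵢ|x−xᵢ| + Σwᵢ|y−yᵢ|, so x and y are optimised independently as 1-D weighted medians.
Total weight W = 390; half = 195.
x-coordinate, sorted with cumulative weight:
  x=1 (N1, w=175) cum 175
  x=2 (N2, w=25) cum 200  ← median
  x=2 (N4, w=100) cum 300
  x=4 (N5, w=10) cum 310
  x=5 (N6, w=40) cum 350
  x=6 (N3, w=40) cum 390
⇒ x* = 2
y-coordinate, sorted with cumulative weight:
  y=3 (N3, w=40) cum 40
  y=3 (N4, w=100) cum 140
  y=5 (N5, w=10) cum 150
  y=6 (N1, w=175) cum 325  ← median
  y=7 (N2, w=25) cum 350
  y=8 (N6, w=40) cum 390
⇒ y* = 6

(2, 6)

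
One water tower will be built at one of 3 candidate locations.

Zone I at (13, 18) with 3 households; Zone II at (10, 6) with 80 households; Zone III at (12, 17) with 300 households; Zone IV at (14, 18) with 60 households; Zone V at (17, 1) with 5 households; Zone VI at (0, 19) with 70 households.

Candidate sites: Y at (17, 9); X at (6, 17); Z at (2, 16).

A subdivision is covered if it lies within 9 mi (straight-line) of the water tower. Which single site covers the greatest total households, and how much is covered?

Coverage radius r = 9 mi; a point is covered iff (Δx)²+(Δy)² ≤ 9² = 81.
  Y (17, 9): covers {Zone II, Zone V} → 85
  X (6, 17): covers {Zone I, Zone III, Zone IV, Zone VI} → 433
  Z (2, 16): covers {Zone VI} → 70
Maximum coverage at X: 433 households.

X, covering 433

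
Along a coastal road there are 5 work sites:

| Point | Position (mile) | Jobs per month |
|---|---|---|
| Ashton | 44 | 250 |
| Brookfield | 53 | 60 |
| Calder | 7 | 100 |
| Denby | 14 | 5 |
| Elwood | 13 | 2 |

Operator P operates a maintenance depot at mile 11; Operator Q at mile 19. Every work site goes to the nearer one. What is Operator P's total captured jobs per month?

107

The indifferent point is the midpoint (11+19)/2 = 15; work sites left of it (closer to Operator P at 11) go to Operator P, those right go to Operator Q.
  Calder at 7 (w=100) → Operator P
  Elwood at 13 (w=2) → Operator P
  Denby at 14 (w=5) → Operator P
  Ashton at 44 (w=250) → Operator Q
  Brookfield at 53 (w=60) → Operator Q
Operator P captures 107; Operator Q captures 310.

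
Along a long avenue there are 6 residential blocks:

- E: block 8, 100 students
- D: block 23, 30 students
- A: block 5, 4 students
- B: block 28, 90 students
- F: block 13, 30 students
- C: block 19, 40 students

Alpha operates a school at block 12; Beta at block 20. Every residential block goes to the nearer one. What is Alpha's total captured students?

134

The indifferent point is the midpoint (12+20)/2 = 16; residential blocks left of it (closer to Alpha at 12) go to Alpha, those right go to Beta.
  A at 5 (w=4) → Alpha
  E at 8 (w=100) → Alpha
  F at 13 (w=30) → Alpha
  C at 19 (w=40) → Beta
  D at 23 (w=30) → Beta
  B at 28 (w=90) → Beta
Alpha captures 134; Beta captures 160.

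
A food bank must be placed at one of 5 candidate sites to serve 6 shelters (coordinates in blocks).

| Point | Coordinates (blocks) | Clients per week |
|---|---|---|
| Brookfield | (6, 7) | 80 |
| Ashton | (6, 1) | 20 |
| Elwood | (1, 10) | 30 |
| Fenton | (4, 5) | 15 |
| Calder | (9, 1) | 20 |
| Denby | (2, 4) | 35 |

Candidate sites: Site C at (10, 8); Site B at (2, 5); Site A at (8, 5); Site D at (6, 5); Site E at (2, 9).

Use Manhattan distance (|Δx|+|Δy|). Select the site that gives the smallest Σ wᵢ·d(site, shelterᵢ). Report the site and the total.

Total weighted distance at each candidate:
  Site C (10, 8): total = 1665
  Site B (2, 5): total = 1105
  Site A (8, 5): total = 1205
  Site D (6, 5): total = 885
  Site E (2, 9): total = 1345
Minimum is at Site D with total 885 blocks.

Site D, total 885 blocks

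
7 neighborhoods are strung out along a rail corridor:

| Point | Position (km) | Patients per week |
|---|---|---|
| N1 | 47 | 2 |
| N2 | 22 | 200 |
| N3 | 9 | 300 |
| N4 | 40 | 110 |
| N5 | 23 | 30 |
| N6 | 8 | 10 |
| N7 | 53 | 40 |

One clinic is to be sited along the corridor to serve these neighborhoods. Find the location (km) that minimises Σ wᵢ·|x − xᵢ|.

For a sum of weighted absolute distances on a line, the optimum is the weighted median (not the mean). Total weight W = 692; half-weight = 346.
Sort by position and accumulate weight:
  km 8 (N6, w=10) → cum 10
  km 9 (N3, w=300) → cum 310
  km 22 (N2, w=200) → cum 510  ≥ 346 → median here
  km 23 (N5, w=30) → cum 540
  km 40 (N4, w=110) → cum 650
  km 47 (N1, w=2) → cum 652
  km 53 (N7, w=40) → cum 692
Optimal location: km 22.

x = 22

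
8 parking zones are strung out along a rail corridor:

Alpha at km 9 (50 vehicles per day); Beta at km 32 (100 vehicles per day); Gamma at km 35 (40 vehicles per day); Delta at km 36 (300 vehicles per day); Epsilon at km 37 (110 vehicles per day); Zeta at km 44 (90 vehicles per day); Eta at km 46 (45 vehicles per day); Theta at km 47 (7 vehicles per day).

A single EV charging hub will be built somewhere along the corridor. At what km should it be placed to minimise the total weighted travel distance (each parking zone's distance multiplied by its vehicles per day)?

x = 36

For a sum of weighted absolute distances on a line, the optimum is the weighted median (not the mean). Total weight W = 742; half-weight = 371.
Sort by position and accumulate weight:
  km 9 (Alpha, w=50) → cum 50
  km 32 (Beta, w=100) → cum 150
  km 35 (Gamma, w=40) → cum 190
  km 36 (Delta, w=300) → cum 490  ≥ 371 → median here
  km 37 (Epsilon, w=110) → cum 600
  km 44 (Zeta, w=90) → cum 690
  km 46 (Eta, w=45) → cum 735
  km 47 (Theta, w=7) → cum 742
Optimal location: km 36.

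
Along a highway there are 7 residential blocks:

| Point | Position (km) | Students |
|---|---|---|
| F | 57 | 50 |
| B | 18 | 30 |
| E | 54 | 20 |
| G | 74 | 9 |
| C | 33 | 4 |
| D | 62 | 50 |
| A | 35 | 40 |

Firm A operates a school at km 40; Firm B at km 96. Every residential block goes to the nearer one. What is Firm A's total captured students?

194

The indifferent point is the midpoint (40+96)/2 = 68; residential blocks left of it (closer to Firm A at 40) go to Firm A, those right go to Firm B.
  B at 18 (w=30) → Firm A
  C at 33 (w=4) → Firm A
  A at 35 (w=40) → Firm A
  E at 54 (w=20) → Firm A
  F at 57 (w=50) → Firm A
  D at 62 (w=50) → Firm A
  G at 74 (w=9) → Firm B
Firm A captures 194; Firm B captures 9.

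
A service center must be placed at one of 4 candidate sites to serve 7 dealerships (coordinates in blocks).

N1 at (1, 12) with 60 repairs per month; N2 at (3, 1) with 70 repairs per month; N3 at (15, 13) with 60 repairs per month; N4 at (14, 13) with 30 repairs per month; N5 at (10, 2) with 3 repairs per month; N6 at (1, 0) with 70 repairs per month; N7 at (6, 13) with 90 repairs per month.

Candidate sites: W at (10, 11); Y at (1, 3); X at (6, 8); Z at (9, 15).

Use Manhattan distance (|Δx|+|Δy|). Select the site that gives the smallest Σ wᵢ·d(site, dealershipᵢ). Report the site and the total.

X, total 3860 blocks

Total weighted distance at each candidate:
  W (10, 11): total = 4357
  Y (1, 3): total = 4540
  X (6, 8): total = 3860
  Z (9, 15): total = 4852
Minimum is at X with total 3860 blocks.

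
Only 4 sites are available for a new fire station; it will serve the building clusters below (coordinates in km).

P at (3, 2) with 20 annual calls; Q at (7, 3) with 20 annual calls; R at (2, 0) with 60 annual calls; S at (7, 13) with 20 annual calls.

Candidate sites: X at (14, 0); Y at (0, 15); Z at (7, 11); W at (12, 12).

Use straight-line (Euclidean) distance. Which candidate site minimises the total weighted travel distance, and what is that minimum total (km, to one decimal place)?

Z, total 1122.0 km

Total weighted distance at each candidate:
  X (14, 0): total = 1391.2
  Y (0, 15): total = 1598.2
  Z (7, 11): total = 1122.0
  W (12, 12): total = 1514.2
Minimum is at Z with total 1122.0 km.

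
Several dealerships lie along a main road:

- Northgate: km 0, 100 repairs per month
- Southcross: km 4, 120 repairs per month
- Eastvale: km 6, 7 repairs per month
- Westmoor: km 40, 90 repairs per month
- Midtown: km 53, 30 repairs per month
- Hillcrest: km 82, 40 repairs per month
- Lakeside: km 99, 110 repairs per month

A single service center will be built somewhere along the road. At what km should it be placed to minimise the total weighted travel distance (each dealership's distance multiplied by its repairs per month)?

x = 40

For a sum of weighted absolute distances on a line, the optimum is the weighted median (not the mean). Total weight W = 497; half-weight = 248.5.
Sort by position and accumulate weight:
  km 0 (Northgate, w=100) → cum 100
  km 4 (Southcross, w=120) → cum 220
  km 6 (Eastvale, w=7) → cum 227
  km 40 (Westmoor, w=90) → cum 317  ≥ 248.5 → median here
  km 53 (Midtown, w=30) → cum 347
  km 82 (Hillcrest, w=40) → cum 387
  km 99 (Lakeside, w=110) → cum 497
Optimal location: km 40.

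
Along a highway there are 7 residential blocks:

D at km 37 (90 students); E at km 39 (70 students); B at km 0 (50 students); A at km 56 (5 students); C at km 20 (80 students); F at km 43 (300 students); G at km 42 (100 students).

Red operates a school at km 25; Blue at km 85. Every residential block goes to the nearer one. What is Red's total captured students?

The indifferent point is the midpoint (25+85)/2 = 55; residential blocks left of it (closer to Red at 25) go to Red, those right go to Blue.
  B at 0 (w=50) → Red
  C at 20 (w=80) → Red
  D at 37 (w=90) → Red
  E at 39 (w=70) → Red
  G at 42 (w=100) → Red
  F at 43 (w=300) → Red
  A at 56 (w=5) → Blue
Red captures 690; Blue captures 5.

690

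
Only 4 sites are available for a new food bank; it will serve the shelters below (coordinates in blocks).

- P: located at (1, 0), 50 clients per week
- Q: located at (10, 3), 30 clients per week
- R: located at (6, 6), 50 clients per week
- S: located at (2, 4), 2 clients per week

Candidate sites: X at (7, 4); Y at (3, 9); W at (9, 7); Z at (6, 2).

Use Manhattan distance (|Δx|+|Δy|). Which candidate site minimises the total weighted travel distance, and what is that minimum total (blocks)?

Z, total 712 blocks

Total weighted distance at each candidate:
  X (7, 4): total = 780
  Y (3, 9): total = 1252
  W (9, 7): total = 1120
  Z (6, 2): total = 712
Minimum is at Z with total 712 blocks.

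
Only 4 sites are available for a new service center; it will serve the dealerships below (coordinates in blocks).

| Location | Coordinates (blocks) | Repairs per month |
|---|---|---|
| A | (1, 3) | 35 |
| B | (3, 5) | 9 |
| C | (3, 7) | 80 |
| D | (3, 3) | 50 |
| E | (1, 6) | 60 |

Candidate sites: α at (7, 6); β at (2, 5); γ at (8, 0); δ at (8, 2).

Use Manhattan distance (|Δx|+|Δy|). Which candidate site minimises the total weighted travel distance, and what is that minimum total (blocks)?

Total weighted distance at each candidate:
  α (7, 6): total = 1470
  β (2, 5): total = 624
  γ (8, 0): total = 2580
  δ (8, 2): total = 2112
Minimum is at β with total 624 blocks.

β, total 624 blocks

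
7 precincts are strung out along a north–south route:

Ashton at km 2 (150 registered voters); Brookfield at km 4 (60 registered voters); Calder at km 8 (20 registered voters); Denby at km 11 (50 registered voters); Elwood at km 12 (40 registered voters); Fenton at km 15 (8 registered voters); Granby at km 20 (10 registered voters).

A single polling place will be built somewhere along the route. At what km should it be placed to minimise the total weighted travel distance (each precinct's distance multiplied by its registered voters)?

For a sum of weighted absolute distances on a line, the optimum is the weighted median (not the mean). Total weight W = 338; half-weight = 169.
Sort by position and accumulate weight:
  km 2 (Ashton, w=150) → cum 150
  km 4 (Brookfield, w=60) → cum 210  ≥ 169 → median here
  km 8 (Calder, w=20) → cum 230
  km 11 (Denby, w=50) → cum 280
  km 12 (Elwood, w=40) → cum 320
  km 15 (Fenton, w=8) → cum 328
  km 20 (Granby, w=10) → cum 338
Optimal location: km 4.

x = 4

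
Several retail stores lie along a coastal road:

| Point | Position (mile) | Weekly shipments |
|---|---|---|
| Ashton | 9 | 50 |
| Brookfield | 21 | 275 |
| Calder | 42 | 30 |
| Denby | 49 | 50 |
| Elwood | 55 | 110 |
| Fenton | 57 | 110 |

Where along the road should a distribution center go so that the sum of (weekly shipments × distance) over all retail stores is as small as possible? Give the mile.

x = 21

For a sum of weighted absolute distances on a line, the optimum is the weighted median (not the mean). Total weight W = 625; half-weight = 312.5.
Sort by position and accumulate weight:
  mile 9 (Ashton, w=50) → cum 50
  mile 21 (Brookfield, w=275) → cum 325  ≥ 312.5 → median here
  mile 42 (Calder, w=30) → cum 355
  mile 49 (Denby, w=50) → cum 405
  mile 55 (Elwood, w=110) → cum 515
  mile 57 (Fenton, w=110) → cum 625
Optimal location: mile 21.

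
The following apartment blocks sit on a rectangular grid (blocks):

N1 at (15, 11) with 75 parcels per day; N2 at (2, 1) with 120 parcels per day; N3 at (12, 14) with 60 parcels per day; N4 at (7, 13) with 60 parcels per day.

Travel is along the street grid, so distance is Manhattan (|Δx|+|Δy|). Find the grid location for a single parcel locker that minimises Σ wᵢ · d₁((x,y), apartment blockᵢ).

Manhattan distance separates: Σwᵢ(|x−xᵢ|+|y−yᵢ|) = Σwᵢ|x−xᵢ| + Σwᵢ|y−yᵢ|, so x and y are optimised independently as 1-D weighted medians.
Total weight W = 315; half = 157.5.
x-coordinate, sorted with cumulative weight:
  x=2 (N2, w=120) cum 120
  x=7 (N4, w=60) cum 180  ← median
  x=12 (N3, w=60) cum 240
  x=15 (N1, w=75) cum 315
⇒ x* = 7
y-coordinate, sorted with cumulative weight:
  y=1 (N2, w=120) cum 120
  y=11 (N1, w=75) cum 195  ← median
  y=13 (N4, w=60) cum 255
  y=14 (N3, w=60) cum 315
⇒ y* = 11

(7, 11)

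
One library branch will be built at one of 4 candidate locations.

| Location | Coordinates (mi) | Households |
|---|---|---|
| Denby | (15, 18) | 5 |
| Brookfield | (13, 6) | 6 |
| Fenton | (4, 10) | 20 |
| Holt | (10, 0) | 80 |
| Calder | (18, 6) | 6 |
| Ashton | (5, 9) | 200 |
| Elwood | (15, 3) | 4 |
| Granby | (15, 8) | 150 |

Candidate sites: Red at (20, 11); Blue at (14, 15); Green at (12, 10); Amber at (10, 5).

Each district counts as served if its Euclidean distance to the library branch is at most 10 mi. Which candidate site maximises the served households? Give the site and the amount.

Amber, covering 466

Coverage radius r = 10 mi; a point is covered iff (Δx)²+(Δy)² ≤ 10² = 100.
  Red (20, 11): covers {Denby, Brookfield, Calder, Elwood, Granby} → 171
  Blue (14, 15): covers {Denby, Brookfield, Calder, Granby} → 167
  Green (12, 10): covers {Denby, Brookfield, Fenton, Calder, Ashton, Elwood, Granby} → 391
  Amber (10, 5): covers {Brookfield, Fenton, Holt, Calder, Ashton, Elwood, Granby} → 466
Maximum coverage at Amber: 466 households.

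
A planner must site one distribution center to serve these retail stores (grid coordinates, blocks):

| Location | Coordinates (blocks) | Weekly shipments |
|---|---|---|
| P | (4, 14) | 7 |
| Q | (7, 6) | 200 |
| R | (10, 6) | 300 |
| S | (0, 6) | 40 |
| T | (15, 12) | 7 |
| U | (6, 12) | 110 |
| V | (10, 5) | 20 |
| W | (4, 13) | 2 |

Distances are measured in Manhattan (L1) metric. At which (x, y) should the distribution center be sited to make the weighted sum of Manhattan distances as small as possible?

(7, 6)

Manhattan distance separates: Σwᵢ(|x−xᵢ|+|y−yᵢ|) = Σwᵢ|x−xᵢ| + Σwᵢ|y−yᵢ|, so x and y are optimised independently as 1-D weighted medians.
Total weight W = 686; half = 343.
x-coordinate, sorted with cumulative weight:
  x=0 (S, w=40) cum 40
  x=4 (P, w=7) cum 47
  x=4 (W, w=2) cum 49
  x=6 (U, w=110) cum 159
  x=7 (Q, w=200) cum 359  ← median
  x=10 (R, w=300) cum 659
  x=10 (V, w=20) cum 679
  x=15 (T, w=7) cum 686
⇒ x* = 7
y-coordinate, sorted with cumulative weight:
  y=5 (V, w=20) cum 20
  y=6 (Q, w=200) cum 220
  y=6 (R, w=300) cum 520  ← median
  y=6 (S, w=40) cum 560
  y=12 (T, w=7) cum 567
  y=12 (U, w=110) cum 677
  y=13 (W, w=2) cum 679
  y=14 (P, w=7) cum 686
⇒ y* = 6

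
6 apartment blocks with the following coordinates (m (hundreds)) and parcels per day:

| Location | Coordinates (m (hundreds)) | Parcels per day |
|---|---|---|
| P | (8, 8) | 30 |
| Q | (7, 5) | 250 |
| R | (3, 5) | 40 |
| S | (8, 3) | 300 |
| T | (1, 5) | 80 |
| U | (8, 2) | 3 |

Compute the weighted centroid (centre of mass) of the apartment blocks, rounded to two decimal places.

The minimiser of Σwᵢ‖p−pᵢ‖² is the weighted centroid p* = (Σwᵢpᵢ)/(Σwᵢ).
Σwᵢ = 703.
Σwᵢxᵢ = 30·8 + 250·7 + 40·3 + 300·8 + 80·1 + 3·8 = 4614.
Σwᵢyᵢ = 30·8 + 250·5 + 40·5 + 300·3 + 80·5 + 3·2 = 2996.
x* = 4614/703 = 6.56, y* = 2996/703 = 4.26.

(6.56, 4.26)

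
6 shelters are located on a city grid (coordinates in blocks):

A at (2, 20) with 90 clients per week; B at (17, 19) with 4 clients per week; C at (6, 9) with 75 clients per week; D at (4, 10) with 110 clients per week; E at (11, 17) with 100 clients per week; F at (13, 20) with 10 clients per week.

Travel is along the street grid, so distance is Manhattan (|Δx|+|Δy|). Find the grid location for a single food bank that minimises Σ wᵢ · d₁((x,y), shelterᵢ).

(4, 17)

Manhattan distance separates: Σwᵢ(|x−xᵢ|+|y−yᵢ|) = Σwᵢ|x−xᵢ| + Σwᵢ|y−yᵢ|, so x and y are optimised independently as 1-D weighted medians.
Total weight W = 389; half = 194.5.
x-coordinate, sorted with cumulative weight:
  x=2 (A, w=90) cum 90
  x=4 (D, w=110) cum 200  ← median
  x=6 (C, w=75) cum 275
  x=11 (E, w=100) cum 375
  x=13 (F, w=10) cum 385
  x=17 (B, w=4) cum 389
⇒ x* = 4
y-coordinate, sorted with cumulative weight:
  y=9 (C, w=75) cum 75
  y=10 (D, w=110) cum 185
  y=17 (E, w=100) cum 285  ← median
  y=19 (B, w=4) cum 289
  y=20 (A, w=90) cum 379
  y=20 (F, w=10) cum 389
⇒ y* = 17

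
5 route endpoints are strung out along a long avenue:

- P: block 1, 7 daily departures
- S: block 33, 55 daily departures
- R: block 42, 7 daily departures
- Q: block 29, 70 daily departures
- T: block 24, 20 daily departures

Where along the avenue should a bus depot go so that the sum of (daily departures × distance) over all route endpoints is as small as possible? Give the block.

For a sum of weighted absolute distances on a line, the optimum is the weighted median (not the mean). Total weight W = 159; half-weight = 79.5.
Sort by position and accumulate weight:
  block 1 (P, w=7) → cum 7
  block 24 (T, w=20) → cum 27
  block 29 (Q, w=70) → cum 97  ≥ 79.5 → median here
  block 33 (S, w=55) → cum 152
  block 42 (R, w=7) → cum 159
Optimal location: block 29.

x = 29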